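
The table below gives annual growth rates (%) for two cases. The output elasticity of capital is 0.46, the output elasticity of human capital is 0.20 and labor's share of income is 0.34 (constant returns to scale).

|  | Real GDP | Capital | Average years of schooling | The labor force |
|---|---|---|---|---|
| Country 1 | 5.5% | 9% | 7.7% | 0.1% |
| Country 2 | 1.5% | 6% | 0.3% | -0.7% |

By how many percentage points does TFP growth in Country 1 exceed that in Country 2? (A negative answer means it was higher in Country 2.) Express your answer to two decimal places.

Labor's share = 1 − 0.46 − 0.2 = 0.34.
Country 1: TFP = 5.5 − 4.14 − 1.54 − 0.034 = -0.214%.
Country 2: TFP = 1.5 − 2.76 − 0.06 + 0.238 = -1.082%.
Difference = -0.214 − (-1.082) = 0.868 pp.

0.87 percentage points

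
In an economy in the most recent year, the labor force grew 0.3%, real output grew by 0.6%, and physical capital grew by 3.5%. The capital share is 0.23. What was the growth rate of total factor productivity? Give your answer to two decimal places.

Labor's share = 1 − 0.23 = 0.77.
Physical capital: 0.23 × 3.5 = 0.805 pp.
The labor force: 0.77 × 0.3 = 0.231 pp.
TFP growth = 0.6 − 1.036 = -0.436%.

-0.44%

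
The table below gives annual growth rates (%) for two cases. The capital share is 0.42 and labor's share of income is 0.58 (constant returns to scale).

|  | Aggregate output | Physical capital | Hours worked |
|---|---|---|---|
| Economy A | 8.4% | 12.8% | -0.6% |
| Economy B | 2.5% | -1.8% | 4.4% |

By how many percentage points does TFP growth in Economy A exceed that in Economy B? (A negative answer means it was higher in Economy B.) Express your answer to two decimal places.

2.67 percentage points

Labor's share = 1 − 0.42 = 0.58.
Economy A: TFP = 8.4 − 5.376 + 0.348 = 3.372%.
Economy B: TFP = 2.5 + 0.756 − 2.552 = 0.704%.
Difference = 3.372 − (0.704) = 2.668 pp.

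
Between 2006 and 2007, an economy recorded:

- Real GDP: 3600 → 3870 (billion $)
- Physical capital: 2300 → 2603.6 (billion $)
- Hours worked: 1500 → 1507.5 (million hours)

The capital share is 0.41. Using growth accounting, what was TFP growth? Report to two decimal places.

1.79%

Real GDP growth = (3870 − 3600) / 3600 = 7.5%.
Physical capital growth = (2603.6 − 2300) / 2300 = 13.2%.
Hours worked growth = (1507.5 − 1500) / 1500 = 0.5%.
Labor's share = 1 − 0.41 = 0.59.
Physical capital: 0.41 × 13.2 = 5.412 pp.
Hours worked: 0.59 × 0.5 = 0.295 pp.
TFP growth = 7.5 − 5.707 = 1.793%.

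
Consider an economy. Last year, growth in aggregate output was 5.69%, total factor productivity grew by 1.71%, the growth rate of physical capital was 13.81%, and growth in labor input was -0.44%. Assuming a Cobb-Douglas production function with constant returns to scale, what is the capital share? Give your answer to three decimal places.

gY = gA + α·gK + (1−α)·gL, so gY − gA − gL = α(gK − gL).
5.69 − 1.71 + 0.44 = α × (13.81 − (-0.44)).
4.42 = 14.25 α, so α = 0.31018.

The capital share is 0.310.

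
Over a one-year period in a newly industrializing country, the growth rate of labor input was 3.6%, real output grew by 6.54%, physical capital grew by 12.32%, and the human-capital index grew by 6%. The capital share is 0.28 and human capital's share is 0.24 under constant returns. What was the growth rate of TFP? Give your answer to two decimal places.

Labor's share = 1 − 0.28 − 0.24 = 0.48.
Physical capital: 0.28 × 12.32 = 3.4496 pp.
The human-capital index: 0.24 × 6 = 1.44 pp.
Labor input: 0.48 × 3.6 = 1.728 pp.
TFP growth = 6.54 − 6.6176 = -0.0776%.

-0.08%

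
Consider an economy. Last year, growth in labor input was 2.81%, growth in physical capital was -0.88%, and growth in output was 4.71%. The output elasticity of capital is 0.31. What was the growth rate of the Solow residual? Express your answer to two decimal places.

3.04%

Labor's share = 1 − 0.31 = 0.69.
Physical capital: 0.31 × (-0.88) = -0.2728 pp.
Labor input: 0.69 × 2.81 = 1.9389 pp.
TFP growth = 4.71 − 1.6661 = 3.0439%.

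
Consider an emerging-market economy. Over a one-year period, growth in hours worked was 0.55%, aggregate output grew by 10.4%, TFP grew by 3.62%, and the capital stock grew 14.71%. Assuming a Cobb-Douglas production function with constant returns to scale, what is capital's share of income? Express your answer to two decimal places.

gY = gA + α·gK + (1−α)·gL, so gY − gA − gL = α(gK − gL).
10.4 − 3.62 − 0.55 = α × (14.71 − 0.55).
6.23 = 14.16 α, so α = 0.44.

0.44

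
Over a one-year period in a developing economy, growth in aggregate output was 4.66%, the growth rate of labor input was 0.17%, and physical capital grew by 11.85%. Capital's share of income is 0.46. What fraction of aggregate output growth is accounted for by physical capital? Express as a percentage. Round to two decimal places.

Physical capital contributed 0.46 × 11.85 = 5.451 pp.
Share of growth = 5.451 / 4.66 × 100 = 116.9742%.

116.97%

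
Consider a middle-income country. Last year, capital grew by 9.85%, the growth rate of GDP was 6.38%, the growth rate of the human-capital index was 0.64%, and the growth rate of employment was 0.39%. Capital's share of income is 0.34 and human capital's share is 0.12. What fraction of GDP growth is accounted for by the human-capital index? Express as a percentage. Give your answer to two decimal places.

The human-capital index accounted for 1.20% of growth.

The human-capital index contributed 0.12 × 0.64 = 0.0768 pp.
Share of growth = 0.0768 / 6.38 × 100 = 1.2038%.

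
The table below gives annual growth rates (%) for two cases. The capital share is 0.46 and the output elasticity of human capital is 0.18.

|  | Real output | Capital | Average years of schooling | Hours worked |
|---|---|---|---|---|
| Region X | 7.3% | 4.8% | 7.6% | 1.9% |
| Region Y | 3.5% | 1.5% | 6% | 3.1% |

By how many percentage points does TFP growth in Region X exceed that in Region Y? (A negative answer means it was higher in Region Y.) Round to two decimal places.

Labor's share = 1 − 0.46 − 0.18 = 0.36.
Region X: TFP = 7.3 − 2.208 − 1.368 − 0.684 = 3.04%.
Region Y: TFP = 3.5 − 0.69 − 1.08 − 1.116 = 0.614%.
Difference = 3.04 − (0.614) = 2.426 pp.

2.43 percentage points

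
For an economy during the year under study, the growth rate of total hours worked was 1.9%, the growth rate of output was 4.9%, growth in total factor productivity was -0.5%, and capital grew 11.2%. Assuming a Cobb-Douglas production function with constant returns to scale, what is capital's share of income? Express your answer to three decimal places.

α = 0.376

gY = gA + α·gK + (1−α)·gL, so gY − gA − gL = α(gK − gL).
4.9 + 0.5 − 1.9 = α × (11.2 − 1.9).
3.5 = 9.3 α, so α = 0.37634.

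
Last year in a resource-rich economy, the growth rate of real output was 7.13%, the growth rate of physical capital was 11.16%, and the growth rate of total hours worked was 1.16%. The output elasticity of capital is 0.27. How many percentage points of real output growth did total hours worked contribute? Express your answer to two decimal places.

Labor's share = 1 − 0.27 = 0.73.
Contribution = share × growth = 0.73 × 1.16 = 0.8468 pp.

0.85 percentage points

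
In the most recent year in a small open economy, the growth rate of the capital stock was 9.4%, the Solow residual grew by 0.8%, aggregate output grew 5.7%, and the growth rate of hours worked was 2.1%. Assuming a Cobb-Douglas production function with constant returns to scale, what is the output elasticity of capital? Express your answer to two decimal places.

gY = gA + α·gK + (1−α)·gL, so gY − gA − gL = α(gK − gL).
5.7 − 0.8 − 2.1 = α × (9.4 − 2.1).
2.8 = 7.3 α, so α = 0.3836.

0.38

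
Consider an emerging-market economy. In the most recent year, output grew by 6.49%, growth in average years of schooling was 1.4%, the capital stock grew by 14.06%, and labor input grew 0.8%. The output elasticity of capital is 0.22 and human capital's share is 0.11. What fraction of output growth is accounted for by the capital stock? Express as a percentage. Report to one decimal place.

The capital stock accounted for 47.7% of growth.

The capital stock contributed 0.22 × 14.06 = 3.0932 pp.
Share of growth = 3.0932 / 6.49 × 100 = 47.661%.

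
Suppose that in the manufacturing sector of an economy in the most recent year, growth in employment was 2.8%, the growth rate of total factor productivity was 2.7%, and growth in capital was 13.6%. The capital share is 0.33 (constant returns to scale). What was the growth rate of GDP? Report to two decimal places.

Labor's share = 1 − 0.33 = 0.67.
Capital: 0.33 × 13.6 = 4.488 pp.
Employment: 0.67 × 2.8 = 1.876 pp.
Output growth = 2.7 + 6.364 = 9.064%.

9.06%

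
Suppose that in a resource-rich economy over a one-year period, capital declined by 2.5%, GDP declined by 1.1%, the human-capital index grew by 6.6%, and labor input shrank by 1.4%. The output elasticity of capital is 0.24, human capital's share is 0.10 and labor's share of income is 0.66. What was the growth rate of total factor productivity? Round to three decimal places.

-0.236%

Labor's share = 1 − 0.24 − 0.1 = 0.66.
Capital: 0.24 × (-2.5) = -0.6 pp.
The human-capital index: 0.1 × 6.6 = 0.66 pp.
Labor input: 0.66 × (-1.4) = -0.924 pp.
TFP growth = -1.1 + 0.864 = -0.236%.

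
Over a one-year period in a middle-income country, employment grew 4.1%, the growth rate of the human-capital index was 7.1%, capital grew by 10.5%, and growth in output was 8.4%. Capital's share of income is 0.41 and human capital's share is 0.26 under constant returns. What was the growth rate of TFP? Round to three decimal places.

0.896%

Labor's share = 1 − 0.41 − 0.26 = 0.33.
Capital: 0.41 × 10.5 = 4.305 pp.
The human-capital index: 0.26 × 7.1 = 1.846 pp.
Employment: 0.33 × 4.1 = 1.353 pp.
TFP growth = 8.4 − 7.504 = 0.896%.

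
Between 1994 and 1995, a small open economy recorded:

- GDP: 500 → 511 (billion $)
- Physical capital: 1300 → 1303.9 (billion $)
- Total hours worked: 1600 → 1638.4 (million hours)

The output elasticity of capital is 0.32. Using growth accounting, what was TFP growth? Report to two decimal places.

GDP growth = (511 − 500) / 500 = 2.2%.
Physical capital growth = (1303.9 − 1300) / 1300 = 0.3%.
Total hours worked growth = (1638.4 − 1600) / 1600 = 2.4%.
Labor's share = 1 − 0.32 = 0.68.
Physical capital: 0.32 × 0.3 = 0.096 pp.
Total hours worked: 0.68 × 2.4 = 1.632 pp.
TFP growth = 2.2 − 1.728 = 0.472%.

0.47%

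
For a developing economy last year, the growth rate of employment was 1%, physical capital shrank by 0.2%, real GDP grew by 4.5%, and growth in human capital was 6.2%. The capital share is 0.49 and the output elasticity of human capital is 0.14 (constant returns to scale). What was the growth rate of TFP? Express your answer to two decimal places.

Labor's share = 1 − 0.49 − 0.14 = 0.37.
Physical capital: 0.49 × (-0.2) = -0.098 pp.
Human capital: 0.14 × 6.2 = 0.868 pp.
Employment: 0.37 × 1 = 0.37 pp.
TFP growth = 4.5 − 1.14 = 3.36%.

3.36%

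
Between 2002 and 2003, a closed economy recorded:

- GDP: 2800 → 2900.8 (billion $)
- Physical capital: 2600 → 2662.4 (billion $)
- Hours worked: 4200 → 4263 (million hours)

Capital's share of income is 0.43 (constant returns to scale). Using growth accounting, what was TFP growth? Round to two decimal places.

GDP growth = (2900.8 − 2800) / 2800 = 3.6%.
Physical capital growth = (2662.4 − 2600) / 2600 = 2.4%.
Hours worked growth = (4263 − 4200) / 4200 = 1.5%.
Labor's share = 1 − 0.43 = 0.57.
Physical capital: 0.43 × 2.4 = 1.032 pp.
Hours worked: 0.57 × 1.5 = 0.855 pp.
TFP growth = 3.6 − 1.887 = 1.713%.

TFP grew 1.71%.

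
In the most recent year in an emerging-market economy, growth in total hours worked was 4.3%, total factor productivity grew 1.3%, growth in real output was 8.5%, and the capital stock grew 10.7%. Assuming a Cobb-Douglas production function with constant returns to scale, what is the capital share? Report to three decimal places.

0.453

gY = gA + α·gK + (1−α)·gL, so gY − gA − gL = α(gK − gL).
8.5 − 1.3 − 4.3 = α × (10.7 − 4.3).
2.9 = 6.4 α, so α = 0.45313.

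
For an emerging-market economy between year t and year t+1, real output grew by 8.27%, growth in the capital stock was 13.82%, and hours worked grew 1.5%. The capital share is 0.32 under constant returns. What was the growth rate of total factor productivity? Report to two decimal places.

2.83%

Labor's share = 1 − 0.32 = 0.68.
The capital stock: 0.32 × 13.82 = 4.4224 pp.
Hours worked: 0.68 × 1.5 = 1.02 pp.
TFP growth = 8.27 − 5.4424 = 2.8276%.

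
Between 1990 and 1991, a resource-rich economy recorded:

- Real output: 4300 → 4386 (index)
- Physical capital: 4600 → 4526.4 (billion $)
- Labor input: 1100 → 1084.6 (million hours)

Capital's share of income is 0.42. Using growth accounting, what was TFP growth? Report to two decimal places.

Real output growth = (4386 − 4300) / 4300 = 2%.
Physical capital growth = (4526.4 − 4600) / 4600 = -1.6%.
Labor input growth = (1084.6 − 1100) / 1100 = -1.4%.
Labor's share = 1 − 0.42 = 0.58.
Physical capital: 0.42 × (-1.6) = -0.672 pp.
Labor input: 0.58 × (-1.4) = -0.812 pp.
TFP growth = 2 + 1.484 = 3.484%.

TFP grew 3.48%.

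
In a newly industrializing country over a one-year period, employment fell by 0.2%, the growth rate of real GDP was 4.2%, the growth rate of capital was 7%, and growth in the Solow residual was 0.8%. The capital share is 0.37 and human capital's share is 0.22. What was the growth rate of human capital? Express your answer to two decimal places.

Human capital grew 4.05%.

Labor's share = 1 − 0.37 − 0.22 = 0.41.
gY = gA + 0.37×7 + 0.41×(-0.2) + 0.22×g.
0.22×g = 4.2 − 0.8 − 2.508 = 0.892.
g = 0.892 / 0.22 = 4.0545%.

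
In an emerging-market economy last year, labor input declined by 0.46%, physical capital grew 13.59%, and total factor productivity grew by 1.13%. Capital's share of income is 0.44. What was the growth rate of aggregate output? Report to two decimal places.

Aggregate output growth was 6.85%.

Labor's share = 1 − 0.44 = 0.56.
Physical capital: 0.44 × 13.59 = 5.9796 pp.
Labor input: 0.56 × (-0.46) = -0.2576 pp.
Output growth = 1.13 + 5.722 = 6.852%.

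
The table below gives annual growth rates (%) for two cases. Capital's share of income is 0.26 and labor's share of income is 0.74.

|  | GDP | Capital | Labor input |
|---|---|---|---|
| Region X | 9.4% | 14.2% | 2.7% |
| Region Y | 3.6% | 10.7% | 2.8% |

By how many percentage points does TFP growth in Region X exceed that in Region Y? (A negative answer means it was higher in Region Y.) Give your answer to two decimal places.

Labor's share = 1 − 0.26 = 0.74.
Region X: TFP = 9.4 − 3.692 − 1.998 = 3.71%.
Region Y: TFP = 3.6 − 2.782 − 2.072 = -1.254%.
Difference = 3.71 − (-1.254) = 4.964 pp.

4.96 percentage points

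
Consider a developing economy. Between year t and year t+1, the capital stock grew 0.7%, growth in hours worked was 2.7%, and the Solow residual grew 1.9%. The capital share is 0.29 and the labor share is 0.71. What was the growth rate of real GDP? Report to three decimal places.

Real GDP growth was 4.020%.

Labor's share = 1 − 0.29 = 0.71.
The capital stock: 0.29 × 0.7 = 0.203 pp.
Hours worked: 0.71 × 2.7 = 1.917 pp.
Output growth = 1.9 + 2.12 = 4.02%.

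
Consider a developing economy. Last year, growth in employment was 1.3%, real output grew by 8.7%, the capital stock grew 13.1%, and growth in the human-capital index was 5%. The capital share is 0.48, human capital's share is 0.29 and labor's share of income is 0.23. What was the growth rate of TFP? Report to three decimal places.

Labor's share = 1 − 0.48 − 0.29 = 0.23.
The capital stock: 0.48 × 13.1 = 6.288 pp.
The human-capital index: 0.29 × 5 = 1.45 pp.
Employment: 0.23 × 1.3 = 0.299 pp.
TFP growth = 8.7 − 8.037 = 0.663%.

0.663%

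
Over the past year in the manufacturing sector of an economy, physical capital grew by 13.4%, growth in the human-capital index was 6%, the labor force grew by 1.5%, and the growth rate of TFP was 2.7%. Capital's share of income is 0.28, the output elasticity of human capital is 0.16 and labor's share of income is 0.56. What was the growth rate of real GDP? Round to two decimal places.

Real GDP grew 8.25%.

Labor's share = 1 − 0.28 − 0.16 = 0.56.
Physical capital: 0.28 × 13.4 = 3.752 pp.
The human-capital index: 0.16 × 6 = 0.96 pp.
The labor force: 0.56 × 1.5 = 0.84 pp.
Output growth = 2.7 + 5.552 = 8.252%.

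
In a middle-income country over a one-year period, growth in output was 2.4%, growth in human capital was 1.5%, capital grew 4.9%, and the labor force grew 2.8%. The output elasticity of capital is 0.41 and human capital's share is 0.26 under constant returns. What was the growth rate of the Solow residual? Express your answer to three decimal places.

Labor's share = 1 − 0.41 − 0.26 = 0.33.
Capital: 0.41 × 4.9 = 2.009 pp.
Human capital: 0.26 × 1.5 = 0.39 pp.
The labor force: 0.33 × 2.8 = 0.924 pp.
TFP growth = 2.4 − 3.323 = -0.923%.

-0.923%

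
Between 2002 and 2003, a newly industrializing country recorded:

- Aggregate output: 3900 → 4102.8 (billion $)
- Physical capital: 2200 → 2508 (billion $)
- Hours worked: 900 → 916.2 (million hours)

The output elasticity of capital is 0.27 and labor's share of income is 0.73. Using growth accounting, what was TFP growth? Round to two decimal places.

TFP grew 0.11%.

Aggregate output growth = (4102.8 − 3900) / 3900 = 5.2%.
Physical capital growth = (2508 − 2200) / 2200 = 14%.
Hours worked growth = (916.2 − 900) / 900 = 1.8%.
Labor's share = 1 − 0.27 = 0.73.
Physical capital: 0.27 × 14 = 3.78 pp.
Hours worked: 0.73 × 1.8 = 1.314 pp.
TFP growth = 5.2 − 5.094 = 0.106%.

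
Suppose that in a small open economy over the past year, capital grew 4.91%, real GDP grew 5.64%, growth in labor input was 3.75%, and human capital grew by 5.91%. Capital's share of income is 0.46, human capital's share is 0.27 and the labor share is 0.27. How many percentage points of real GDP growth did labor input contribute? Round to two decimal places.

Labor's share = 1 − 0.46 − 0.27 = 0.27.
Contribution = share × growth = 0.27 × 3.75 = 1.0125 pp.

1.01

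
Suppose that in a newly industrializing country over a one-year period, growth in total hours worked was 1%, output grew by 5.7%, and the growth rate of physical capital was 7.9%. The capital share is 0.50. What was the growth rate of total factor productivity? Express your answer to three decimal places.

1.250%

Labor's share = 1 − 0.5 = 0.5.
Physical capital: 0.5 × 7.9 = 3.95 pp.
Total hours worked: 0.5 × 1 = 0.5 pp.
TFP growth = 5.7 − 4.45 = 1.25%.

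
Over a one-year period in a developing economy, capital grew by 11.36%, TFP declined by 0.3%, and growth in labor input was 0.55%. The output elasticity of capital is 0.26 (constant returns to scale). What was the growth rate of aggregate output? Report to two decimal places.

Labor's share = 1 − 0.26 = 0.74.
Capital: 0.26 × 11.36 = 2.9536 pp.
Labor input: 0.74 × 0.55 = 0.407 pp.
Output growth = -0.3 + 3.3606 = 3.0606%.

3.06%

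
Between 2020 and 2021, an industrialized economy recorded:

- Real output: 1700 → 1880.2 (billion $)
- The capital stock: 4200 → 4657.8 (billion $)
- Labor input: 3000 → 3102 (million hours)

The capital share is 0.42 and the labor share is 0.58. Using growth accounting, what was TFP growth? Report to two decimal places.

Real output growth = (1880.2 − 1700) / 1700 = 10.6%.
The capital stock growth = (4657.8 − 4200) / 4200 = 10.9%.
Labor input growth = (3102 − 3000) / 3000 = 3.4%.
Labor's share = 1 − 0.42 = 0.58.
The capital stock: 0.42 × 10.9 = 4.578 pp.
Labor input: 0.58 × 3.4 = 1.972 pp.
TFP growth = 10.6 − 6.55 = 4.05%.

4.05%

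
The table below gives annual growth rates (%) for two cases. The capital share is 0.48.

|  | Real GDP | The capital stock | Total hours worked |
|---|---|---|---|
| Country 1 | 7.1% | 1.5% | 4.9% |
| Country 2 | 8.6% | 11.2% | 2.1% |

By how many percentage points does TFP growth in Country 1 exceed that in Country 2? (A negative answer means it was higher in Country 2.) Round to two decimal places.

1.70 percentage points

Labor's share = 1 − 0.48 = 0.52.
Country 1: TFP = 7.1 − 0.72 − 2.548 = 3.832%.
Country 2: TFP = 8.6 − 5.376 − 1.092 = 2.132%.
Difference = 3.832 − (2.132) = 1.7 pp.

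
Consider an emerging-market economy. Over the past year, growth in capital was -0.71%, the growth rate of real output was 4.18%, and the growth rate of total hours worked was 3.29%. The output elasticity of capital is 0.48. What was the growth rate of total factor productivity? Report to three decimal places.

Labor's share = 1 − 0.48 = 0.52.
Capital: 0.48 × (-0.71) = -0.3408 pp.
Total hours worked: 0.52 × 3.29 = 1.7108 pp.
TFP growth = 4.18 − 1.37 = 2.81%.

2.810%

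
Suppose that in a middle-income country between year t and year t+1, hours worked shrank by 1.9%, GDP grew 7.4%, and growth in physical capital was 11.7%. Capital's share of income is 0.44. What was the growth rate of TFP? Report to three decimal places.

Labor's share = 1 − 0.44 = 0.56.
Physical capital: 0.44 × 11.7 = 5.148 pp.
Hours worked: 0.56 × (-1.9) = -1.064 pp.
TFP growth = 7.4 − 4.084 = 3.316%.

3.316%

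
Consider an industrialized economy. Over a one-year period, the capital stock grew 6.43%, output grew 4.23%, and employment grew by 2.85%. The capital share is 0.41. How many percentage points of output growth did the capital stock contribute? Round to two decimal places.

2.64 pp

Contribution = share × growth = 0.41 × 6.43 = 2.6363 pp.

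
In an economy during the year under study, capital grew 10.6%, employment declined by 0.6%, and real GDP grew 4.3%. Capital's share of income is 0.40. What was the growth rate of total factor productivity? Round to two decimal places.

0.42%

Labor's share = 1 − 0.4 = 0.6.
Capital: 0.4 × 10.6 = 4.24 pp.
Employment: 0.6 × (-0.6) = -0.36 pp.
TFP growth = 4.3 − 3.88 = 0.42%.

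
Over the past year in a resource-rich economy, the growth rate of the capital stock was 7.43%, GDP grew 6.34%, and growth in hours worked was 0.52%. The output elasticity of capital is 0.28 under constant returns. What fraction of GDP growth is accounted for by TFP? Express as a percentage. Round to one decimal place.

Labor's share = 1 − 0.28 = 0.72.
The capital stock: 0.28 × 7.43 = 2.0804 pp.
Hours worked: 0.72 × 0.52 = 0.3744 pp.
TFP growth = 6.34 − 2.4548 = 3.8852%.
TFP share of growth = 3.8852 / 6.34 × 100 = 61.281%.

61.3%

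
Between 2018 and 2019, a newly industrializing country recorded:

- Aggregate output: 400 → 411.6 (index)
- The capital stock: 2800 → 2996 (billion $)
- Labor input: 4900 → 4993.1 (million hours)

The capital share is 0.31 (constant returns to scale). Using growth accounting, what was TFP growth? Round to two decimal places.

-0.58%

Aggregate output growth = (411.6 − 400) / 400 = 2.9%.
The capital stock growth = (2996 − 2800) / 2800 = 7%.
Labor input growth = (4993.1 − 4900) / 4900 = 1.9%.
Labor's share = 1 − 0.31 = 0.69.
The capital stock: 0.31 × 7 = 2.17 pp.
Labor input: 0.69 × 1.9 = 1.311 pp.
TFP growth = 2.9 − 3.481 = -0.581%.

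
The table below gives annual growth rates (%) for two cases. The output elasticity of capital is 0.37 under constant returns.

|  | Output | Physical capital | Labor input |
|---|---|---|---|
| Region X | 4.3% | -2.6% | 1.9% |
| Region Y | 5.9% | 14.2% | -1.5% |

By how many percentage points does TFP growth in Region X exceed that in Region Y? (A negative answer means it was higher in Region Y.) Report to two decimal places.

2.47 percentage points

Labor's share = 1 − 0.37 = 0.63.
Region X: TFP = 4.3 + 0.962 − 1.197 = 4.065%.
Region Y: TFP = 5.9 − 5.254 + 0.945 = 1.591%.
Difference = 4.065 − (1.591) = 2.474 pp.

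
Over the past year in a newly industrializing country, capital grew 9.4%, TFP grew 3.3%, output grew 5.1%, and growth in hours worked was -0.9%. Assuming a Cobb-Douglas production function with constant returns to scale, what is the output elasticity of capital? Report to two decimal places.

gY = gA + α·gK + (1−α)·gL, so gY − gA − gL = α(gK − gL).
5.1 − 3.3 + 0.9 = α × (9.4 − (-0.9)).
2.7 = 10.3 α, so α = 0.2621.

The output elasticity of capital is 0.26.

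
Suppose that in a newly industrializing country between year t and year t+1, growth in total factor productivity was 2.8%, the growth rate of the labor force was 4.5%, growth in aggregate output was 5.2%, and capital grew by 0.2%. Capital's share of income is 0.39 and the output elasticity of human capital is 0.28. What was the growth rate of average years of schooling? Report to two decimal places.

Labor's share = 1 − 0.39 − 0.28 = 0.33.
gY = gA + 0.39×0.2 + 0.33×4.5 + 0.28×g.
0.28×g = 5.2 − 2.8 − 1.563 = 0.837.
g = 0.837 / 0.28 = 2.9893%.

2.99%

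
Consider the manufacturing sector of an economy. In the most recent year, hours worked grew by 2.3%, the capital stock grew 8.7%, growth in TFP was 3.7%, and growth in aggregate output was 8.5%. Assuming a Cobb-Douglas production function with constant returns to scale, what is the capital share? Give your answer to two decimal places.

gY = gA + α·gK + (1−α)·gL, so gY − gA − gL = α(gK − gL).
8.5 − 3.7 − 2.3 = α × (8.7 − 2.3).
2.5 = 6.4 α, so α = 0.3906.

α = 0.39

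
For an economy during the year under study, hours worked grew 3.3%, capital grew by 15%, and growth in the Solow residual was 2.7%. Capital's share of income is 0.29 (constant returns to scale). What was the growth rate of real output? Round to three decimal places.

Real output growth was 9.393%.

Labor's share = 1 − 0.29 = 0.71.
Capital: 0.29 × 15 = 4.35 pp.
Hours worked: 0.71 × 3.3 = 2.343 pp.
Output growth = 2.7 + 6.693 = 9.393%.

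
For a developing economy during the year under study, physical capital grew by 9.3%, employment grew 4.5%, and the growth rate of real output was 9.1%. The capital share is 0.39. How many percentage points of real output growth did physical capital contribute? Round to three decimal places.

3.627

Contribution = share × growth = 0.39 × 9.3 = 3.627 pp.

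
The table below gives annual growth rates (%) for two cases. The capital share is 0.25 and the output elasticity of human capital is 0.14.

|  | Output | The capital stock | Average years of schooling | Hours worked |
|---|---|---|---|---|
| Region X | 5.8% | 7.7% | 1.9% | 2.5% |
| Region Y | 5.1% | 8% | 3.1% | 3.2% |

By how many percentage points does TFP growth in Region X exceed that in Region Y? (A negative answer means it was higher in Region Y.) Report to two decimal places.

1.37 percentage points

Labor's share = 1 − 0.25 − 0.14 = 0.61.
Region X: TFP = 5.8 − 1.925 − 0.266 − 1.525 = 2.084%.
Region Y: TFP = 5.1 − 2 − 0.434 − 1.952 = 0.714%.
Difference = 2.084 − (0.714) = 1.37 pp.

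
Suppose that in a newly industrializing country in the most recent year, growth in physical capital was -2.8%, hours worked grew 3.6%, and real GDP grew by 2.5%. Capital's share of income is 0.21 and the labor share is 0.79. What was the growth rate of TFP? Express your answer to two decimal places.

TFP growth was 0.24%.

Labor's share = 1 − 0.21 = 0.79.
Physical capital: 0.21 × (-2.8) = -0.588 pp.
Hours worked: 0.79 × 3.6 = 2.844 pp.
TFP growth = 2.5 − 2.256 = 0.244%.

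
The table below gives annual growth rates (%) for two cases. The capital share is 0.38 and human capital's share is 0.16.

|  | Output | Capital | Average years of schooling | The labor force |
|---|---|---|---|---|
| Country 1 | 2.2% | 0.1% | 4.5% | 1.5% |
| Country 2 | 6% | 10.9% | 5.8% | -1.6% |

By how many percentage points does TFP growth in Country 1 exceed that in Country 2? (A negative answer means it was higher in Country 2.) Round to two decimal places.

-0.91 percentage points

Labor's share = 1 − 0.38 − 0.16 = 0.46.
Country 1: TFP = 2.2 − 0.038 − 0.72 − 0.69 = 0.752%.
Country 2: TFP = 6 − 4.142 − 0.928 + 0.736 = 1.666%.
Difference = 0.752 − (1.666) = -0.914 pp.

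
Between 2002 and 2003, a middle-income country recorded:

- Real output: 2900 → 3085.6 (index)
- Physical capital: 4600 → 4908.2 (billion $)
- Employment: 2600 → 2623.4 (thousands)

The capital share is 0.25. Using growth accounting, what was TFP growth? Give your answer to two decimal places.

4.05%

Real output growth = (3085.6 − 2900) / 2900 = 6.4%.
Physical capital growth = (4908.2 − 4600) / 4600 = 6.7%.
Employment growth = (2623.4 − 2600) / 2600 = 0.9%.
Labor's share = 1 − 0.25 = 0.75.
Physical capital: 0.25 × 6.7 = 1.675 pp.
Employment: 0.75 × 0.9 = 0.675 pp.
TFP growth = 6.4 − 2.35 = 4.05%.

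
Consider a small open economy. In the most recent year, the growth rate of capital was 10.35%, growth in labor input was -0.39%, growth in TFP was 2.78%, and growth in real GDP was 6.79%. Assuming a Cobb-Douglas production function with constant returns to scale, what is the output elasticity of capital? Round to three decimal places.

gY = gA + α·gK + (1−α)·gL, so gY − gA − gL = α(gK − gL).
6.79 − 2.78 + 0.39 = α × (10.35 − (-0.39)).
4.4 = 10.74 α, so α = 0.40968.

α = 0.410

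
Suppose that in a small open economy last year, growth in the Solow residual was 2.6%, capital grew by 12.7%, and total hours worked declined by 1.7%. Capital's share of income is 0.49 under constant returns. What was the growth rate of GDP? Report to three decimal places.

GDP growth was 7.956%.

Labor's share = 1 − 0.49 = 0.51.
Capital: 0.49 × 12.7 = 6.223 pp.
Total hours worked: 0.51 × (-1.7) = -0.867 pp.
Output growth = 2.6 + 5.356 = 7.956%.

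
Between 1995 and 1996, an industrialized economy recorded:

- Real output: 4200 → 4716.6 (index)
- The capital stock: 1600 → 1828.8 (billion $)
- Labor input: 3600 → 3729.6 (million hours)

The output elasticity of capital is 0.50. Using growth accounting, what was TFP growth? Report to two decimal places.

Real output growth = (4716.6 − 4200) / 4200 = 12.3%.
The capital stock growth = (1828.8 − 1600) / 1600 = 14.3%.
Labor input growth = (3729.6 − 3600) / 3600 = 3.6%.
Labor's share = 1 − 0.5 = 0.5.
The capital stock: 0.5 × 14.3 = 7.15 pp.
Labor input: 0.5 × 3.6 = 1.8 pp.
TFP growth = 12.3 − 8.95 = 3.35%.

3.35%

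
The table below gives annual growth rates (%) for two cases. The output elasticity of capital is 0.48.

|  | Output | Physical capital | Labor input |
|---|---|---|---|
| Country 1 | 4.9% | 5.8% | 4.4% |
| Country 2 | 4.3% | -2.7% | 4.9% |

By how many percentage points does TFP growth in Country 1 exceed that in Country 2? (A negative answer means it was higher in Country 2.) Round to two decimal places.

-3.22 percentage points

Labor's share = 1 − 0.48 = 0.52.
Country 1: TFP = 4.9 − 2.784 − 2.288 = -0.172%.
Country 2: TFP = 4.3 + 1.296 − 2.548 = 3.048%.
Difference = -0.172 − (3.048) = -3.22 pp.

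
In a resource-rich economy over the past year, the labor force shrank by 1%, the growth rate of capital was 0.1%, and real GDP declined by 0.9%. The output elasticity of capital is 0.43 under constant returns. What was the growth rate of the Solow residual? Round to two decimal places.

-0.37%

Labor's share = 1 − 0.43 = 0.57.
Capital: 0.43 × 0.1 = 0.043 pp.
The labor force: 0.57 × (-1) = -0.57 pp.
TFP growth = -0.9 + 0.527 = -0.373%.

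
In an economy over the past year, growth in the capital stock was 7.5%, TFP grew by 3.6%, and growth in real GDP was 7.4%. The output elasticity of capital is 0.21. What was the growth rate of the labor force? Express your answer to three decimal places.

Labor's share = 1 − 0.21 = 0.79.
gY = gA + 0.21×7.5 + 0.79×g.
0.79×g = 7.4 − 3.6 − 1.575 = 2.225.
g = 2.225 / 0.79 = 2.81646%.

The labor force grew 2.816%.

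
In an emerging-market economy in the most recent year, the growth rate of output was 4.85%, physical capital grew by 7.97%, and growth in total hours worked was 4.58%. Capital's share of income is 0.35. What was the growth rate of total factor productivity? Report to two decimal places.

-0.92%

Labor's share = 1 − 0.35 = 0.65.
Physical capital: 0.35 × 7.97 = 2.7895 pp.
Total hours worked: 0.65 × 4.58 = 2.977 pp.
TFP growth = 4.85 − 5.7665 = -0.9165%.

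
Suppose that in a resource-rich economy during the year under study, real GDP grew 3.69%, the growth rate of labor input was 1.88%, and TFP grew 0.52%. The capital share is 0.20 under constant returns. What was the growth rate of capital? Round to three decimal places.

Labor's share = 1 − 0.2 = 0.8.
gY = gA + 0.8×1.88 + 0.2×g.
0.2×g = 3.69 − 0.52 − 1.504 = 1.666.
g = 1.666 / 0.2 = 8.33%.

Capital growth was 8.330%.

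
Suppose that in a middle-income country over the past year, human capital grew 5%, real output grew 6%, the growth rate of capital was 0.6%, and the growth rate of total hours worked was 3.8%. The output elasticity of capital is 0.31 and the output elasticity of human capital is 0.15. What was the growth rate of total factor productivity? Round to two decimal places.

Total factor productivity grew 3.01%.

Labor's share = 1 − 0.31 − 0.15 = 0.54.
Capital: 0.31 × 0.6 = 0.186 pp.
Human capital: 0.15 × 5 = 0.75 pp.
Total hours worked: 0.54 × 3.8 = 2.052 pp.
TFP growth = 6 − 2.988 = 3.012%.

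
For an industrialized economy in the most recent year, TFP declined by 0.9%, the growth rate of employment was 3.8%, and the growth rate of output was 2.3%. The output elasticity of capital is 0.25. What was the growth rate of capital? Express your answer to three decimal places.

1.400%

Labor's share = 1 − 0.25 = 0.75.
gY = gA + 0.75×3.8 + 0.25×g.
0.25×g = 2.3 + 0.9 − 2.85 = 0.35.
g = 0.35 / 0.25 = 1.4%.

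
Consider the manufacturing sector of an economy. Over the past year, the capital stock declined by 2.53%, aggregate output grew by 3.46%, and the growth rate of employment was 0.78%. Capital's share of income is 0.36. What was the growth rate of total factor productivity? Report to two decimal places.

Labor's share = 1 − 0.36 = 0.64.
The capital stock: 0.36 × (-2.53) = -0.9108 pp.
Employment: 0.64 × 0.78 = 0.4992 pp.
TFP growth = 3.46 + 0.4116 = 3.8716%.

3.87%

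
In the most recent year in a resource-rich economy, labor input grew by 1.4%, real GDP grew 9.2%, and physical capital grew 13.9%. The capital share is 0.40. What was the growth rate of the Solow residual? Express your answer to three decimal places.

2.800%

Labor's share = 1 − 0.4 = 0.6.
Physical capital: 0.4 × 13.9 = 5.56 pp.
Labor input: 0.6 × 1.4 = 0.84 pp.
TFP growth = 9.2 − 6.4 = 2.8%.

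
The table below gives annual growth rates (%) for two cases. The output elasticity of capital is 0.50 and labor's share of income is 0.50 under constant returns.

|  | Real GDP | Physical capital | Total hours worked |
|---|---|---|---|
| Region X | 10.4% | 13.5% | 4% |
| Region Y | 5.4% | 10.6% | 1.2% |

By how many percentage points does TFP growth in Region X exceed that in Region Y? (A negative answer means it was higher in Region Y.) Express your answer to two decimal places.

2.15 percentage points

Labor's share = 1 − 0.5 = 0.5.
Region X: TFP = 10.4 − 6.75 − 2 = 1.65%.
Region Y: TFP = 5.4 − 5.3 − 0.6 = -0.5%.
Difference = 1.65 − (-0.5) = 2.15 pp.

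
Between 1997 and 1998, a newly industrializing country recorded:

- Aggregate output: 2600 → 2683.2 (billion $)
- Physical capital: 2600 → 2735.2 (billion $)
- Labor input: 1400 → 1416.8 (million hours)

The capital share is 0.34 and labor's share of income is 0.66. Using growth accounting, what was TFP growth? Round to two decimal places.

TFP grew 0.64%.

Aggregate output growth = (2683.2 − 2600) / 2600 = 3.2%.
Physical capital growth = (2735.2 − 2600) / 2600 = 5.2%.
Labor input growth = (1416.8 − 1400) / 1400 = 1.2%.
Labor's share = 1 − 0.34 = 0.66.
Physical capital: 0.34 × 5.2 = 1.768 pp.
Labor input: 0.66 × 1.2 = 0.792 pp.
TFP growth = 3.2 − 2.56 = 0.64%.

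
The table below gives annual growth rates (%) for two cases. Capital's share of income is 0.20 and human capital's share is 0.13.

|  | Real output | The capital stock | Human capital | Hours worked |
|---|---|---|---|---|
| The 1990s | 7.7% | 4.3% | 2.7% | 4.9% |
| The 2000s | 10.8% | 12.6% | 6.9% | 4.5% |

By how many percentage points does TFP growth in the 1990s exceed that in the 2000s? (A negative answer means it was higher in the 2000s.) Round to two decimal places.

Labor's share = 1 − 0.2 − 0.13 = 0.67.
The 1990s: TFP = 7.7 − 0.86 − 0.351 − 3.283 = 3.206%.
The 2000s: TFP = 10.8 − 2.52 − 0.897 − 3.015 = 4.368%.
Difference = 3.206 − (4.368) = -1.162 pp.

-1.16 percentage points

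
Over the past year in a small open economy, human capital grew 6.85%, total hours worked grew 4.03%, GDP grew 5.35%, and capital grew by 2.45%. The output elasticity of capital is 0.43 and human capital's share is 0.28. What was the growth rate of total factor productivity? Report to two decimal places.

Labor's share = 1 − 0.43 − 0.28 = 0.29.
Capital: 0.43 × 2.45 = 1.0535 pp.
Human capital: 0.28 × 6.85 = 1.918 pp.
Total hours worked: 0.29 × 4.03 = 1.1687 pp.
TFP growth = 5.35 − 4.1402 = 1.2098%.

1.21%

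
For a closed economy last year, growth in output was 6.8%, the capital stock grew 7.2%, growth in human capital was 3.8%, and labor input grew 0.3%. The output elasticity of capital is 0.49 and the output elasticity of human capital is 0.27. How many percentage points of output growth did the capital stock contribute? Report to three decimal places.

Contribution = share × growth = 0.49 × 7.2 = 3.528 pp.

3.528 percentage points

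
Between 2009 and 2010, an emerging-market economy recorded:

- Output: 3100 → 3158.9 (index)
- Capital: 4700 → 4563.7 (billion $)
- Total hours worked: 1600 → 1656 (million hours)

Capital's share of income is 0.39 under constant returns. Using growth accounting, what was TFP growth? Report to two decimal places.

TFP growth was 0.90%.

Output growth = (3158.9 − 3100) / 3100 = 1.9%.
Capital growth = (4563.7 − 4700) / 4700 = -2.9%.
Total hours worked growth = (1656 − 1600) / 1600 = 3.5%.
Labor's share = 1 − 0.39 = 0.61.
Capital: 0.39 × (-2.9) = -1.131 pp.
Total hours worked: 0.61 × 3.5 = 2.135 pp.
TFP growth = 1.9 − 1.004 = 0.896%.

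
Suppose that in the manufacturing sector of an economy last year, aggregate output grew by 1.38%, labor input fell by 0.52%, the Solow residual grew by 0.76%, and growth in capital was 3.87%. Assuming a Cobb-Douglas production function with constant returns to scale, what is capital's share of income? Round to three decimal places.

gY = gA + α·gK + (1−α)·gL, so gY − gA − gL = α(gK − gL).
1.38 − 0.76 + 0.52 = α × (3.87 − (-0.52)).
1.14 = 4.39 α, so α = 0.25968.

0.260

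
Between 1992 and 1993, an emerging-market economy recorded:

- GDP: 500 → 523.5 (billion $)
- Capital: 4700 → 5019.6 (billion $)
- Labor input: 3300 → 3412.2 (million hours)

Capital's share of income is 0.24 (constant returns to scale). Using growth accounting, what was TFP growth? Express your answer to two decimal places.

TFP grew 0.48%.

GDP growth = (523.5 − 500) / 500 = 4.7%.
Capital growth = (5019.6 − 4700) / 4700 = 6.8%.
Labor input growth = (3412.2 − 3300) / 3300 = 3.4%.
Labor's share = 1 − 0.24 = 0.76.
Capital: 0.24 × 6.8 = 1.632 pp.
Labor input: 0.76 × 3.4 = 2.584 pp.
TFP growth = 4.7 − 4.216 = 0.484%.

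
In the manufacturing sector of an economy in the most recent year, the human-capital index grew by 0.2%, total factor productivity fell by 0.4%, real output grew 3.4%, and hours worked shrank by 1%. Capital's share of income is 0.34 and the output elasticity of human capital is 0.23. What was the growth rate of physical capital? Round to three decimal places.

12.306%

Labor's share = 1 − 0.34 − 0.23 = 0.43.
gY = gA + 0.23×0.2 + 0.43×(-1) + 0.34×g.
0.34×g = 3.4 + 0.4 + 0.384 = 4.184.
g = 4.184 / 0.34 = 12.30588%.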